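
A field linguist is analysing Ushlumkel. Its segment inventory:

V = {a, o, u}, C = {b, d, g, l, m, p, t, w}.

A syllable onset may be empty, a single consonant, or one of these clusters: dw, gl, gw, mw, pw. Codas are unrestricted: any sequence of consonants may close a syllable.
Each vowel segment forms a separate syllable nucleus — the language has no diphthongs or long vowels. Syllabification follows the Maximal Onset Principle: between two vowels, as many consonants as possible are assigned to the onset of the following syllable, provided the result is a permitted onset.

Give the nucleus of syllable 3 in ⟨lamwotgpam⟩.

a

Nuclei (vowels): a, o, a → 3 syllables.
The third nucleus (vowel 3 from the left) is /a/.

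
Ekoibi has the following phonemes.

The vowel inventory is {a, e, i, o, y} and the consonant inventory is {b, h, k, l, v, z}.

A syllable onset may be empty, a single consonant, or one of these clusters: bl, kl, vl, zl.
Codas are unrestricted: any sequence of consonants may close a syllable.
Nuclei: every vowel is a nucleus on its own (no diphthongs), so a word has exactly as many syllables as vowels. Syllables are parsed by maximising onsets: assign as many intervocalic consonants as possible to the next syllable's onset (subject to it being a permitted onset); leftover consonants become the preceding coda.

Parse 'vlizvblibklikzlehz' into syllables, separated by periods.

vlizv.blib.klik.zlehz

Nuclei (vowels): i, i, i, e → 4 syllables.
V1 /i/ – V2 /i/: /zvbl/; trying suffixes from longest down, /bl/ is the first permitted one, so coda /zv/ | onset /bl/.
V2 /i/ – V3 /i/: /bkl/ splits as /b/ + /kl/ (/kl/ is the longest suffix that is a licit onset).
V3 /i/ – V4 /e/: cluster /kzl/ — the longest permitted-onset suffix is /zl/; onset = /zl/, preceding coda = /k/.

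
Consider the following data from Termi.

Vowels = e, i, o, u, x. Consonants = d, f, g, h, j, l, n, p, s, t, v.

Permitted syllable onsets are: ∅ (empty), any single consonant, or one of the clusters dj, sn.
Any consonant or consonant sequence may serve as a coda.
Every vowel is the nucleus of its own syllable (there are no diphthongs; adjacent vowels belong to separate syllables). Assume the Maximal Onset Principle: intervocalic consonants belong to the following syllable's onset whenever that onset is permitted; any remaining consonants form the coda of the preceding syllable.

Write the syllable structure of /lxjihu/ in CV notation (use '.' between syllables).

CV.CV.CV

Nuclei (vowels): x, i, u → 3 syllables.
/x…i/ gap (V1→V2): /j/ → onset of the next syllable (single consonants are always licit onsets).
/i…u/ gap (V2→V3): /h/ is a single consonant, so it becomes the next onset.
Result: lx.ji.hu.
Mapping each syllable to C/V: /lx/ → CV, /ji/ → CV, /hu/ → CV.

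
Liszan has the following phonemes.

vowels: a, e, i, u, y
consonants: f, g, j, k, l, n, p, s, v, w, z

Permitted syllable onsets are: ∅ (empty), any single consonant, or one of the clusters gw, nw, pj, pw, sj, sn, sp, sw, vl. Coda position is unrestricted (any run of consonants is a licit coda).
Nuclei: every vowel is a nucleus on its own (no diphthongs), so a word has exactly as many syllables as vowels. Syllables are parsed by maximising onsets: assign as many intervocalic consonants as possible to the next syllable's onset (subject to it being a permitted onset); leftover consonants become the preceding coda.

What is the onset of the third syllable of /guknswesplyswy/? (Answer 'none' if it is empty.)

l

Nuclei (vowels): u, e, y, y → 4 syllables.
σ1/σ2 boundary: /knsw/ — longest licit onset from the right is /sw/, leaving /kn/ as coda.
σ2/σ3 boundary: /spl/ splits as /sp/ + /l/ (/l/ is the longest suffix that is a licit onset).
σ3/σ4 boundary: /sw/ is a licit onset in full, so it all attaches to the next syllable.
Syllabification: gukn.swesp.ly.swy.
Syllable 3 is /ly/: onset /l/, nucleus /y/, coda ∅.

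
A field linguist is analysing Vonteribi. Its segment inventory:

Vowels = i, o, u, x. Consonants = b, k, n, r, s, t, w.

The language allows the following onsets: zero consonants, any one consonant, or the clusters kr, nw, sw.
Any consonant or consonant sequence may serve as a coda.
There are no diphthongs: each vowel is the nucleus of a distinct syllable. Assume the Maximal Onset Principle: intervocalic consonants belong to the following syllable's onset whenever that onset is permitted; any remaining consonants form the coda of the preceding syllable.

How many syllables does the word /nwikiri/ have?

The vowels are i, i, i — 3 nuclei, so 3 syllables.

3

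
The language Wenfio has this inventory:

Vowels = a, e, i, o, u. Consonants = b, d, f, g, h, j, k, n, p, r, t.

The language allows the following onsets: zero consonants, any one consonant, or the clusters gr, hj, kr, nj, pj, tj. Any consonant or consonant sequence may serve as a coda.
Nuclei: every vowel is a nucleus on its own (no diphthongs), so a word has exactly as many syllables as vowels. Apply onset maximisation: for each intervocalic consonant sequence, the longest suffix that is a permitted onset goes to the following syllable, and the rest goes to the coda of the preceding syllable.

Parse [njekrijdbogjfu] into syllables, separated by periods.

Vowels present: e, i, o, u; each is a nucleus, giving 4 syllables.
Between /e/ (V1) and /i/ (V2): cluster /kr/ — /kr/ is itself a permitted onset, so the whole cluster goes right; preceding coda = ∅.
Between /i/ (V2) and /o/ (V3): /jdb/ — longest licit onset from the right is /b/, leaving /jd/ as coda.
Between /o/ (V3) and /u/ (V4): /gjf/ splits as /gj/ + /f/ (/f/ is the longest suffix that is a licit onset).

nje.krijd.bogj.fu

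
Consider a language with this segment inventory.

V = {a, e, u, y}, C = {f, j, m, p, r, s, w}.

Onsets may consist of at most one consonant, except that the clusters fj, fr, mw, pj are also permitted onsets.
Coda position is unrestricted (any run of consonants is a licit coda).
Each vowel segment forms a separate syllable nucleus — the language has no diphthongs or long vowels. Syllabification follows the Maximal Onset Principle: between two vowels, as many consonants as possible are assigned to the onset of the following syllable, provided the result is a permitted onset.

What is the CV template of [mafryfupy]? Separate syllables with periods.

The vowels are a, y, u, y — 4 nuclei, so 4 syllables.
V1 /a/ – V2 /y/: /fr/ — entire cluster is a permitted onset → onset /fr/, coda ∅.
V2 /y/ – V3 /u/: just /f/ — single C goes to the following onset.
V3 /u/ – V4 /y/: /p/ is a single consonant, so it becomes the next onset.
So the parse is ma.fry.fu.py.
Mapping each syllable to C/V: /ma/ → CV, /fry/ → CCV, /fu/ → CV, /py/ → CV.

CV.CCV.CV.CV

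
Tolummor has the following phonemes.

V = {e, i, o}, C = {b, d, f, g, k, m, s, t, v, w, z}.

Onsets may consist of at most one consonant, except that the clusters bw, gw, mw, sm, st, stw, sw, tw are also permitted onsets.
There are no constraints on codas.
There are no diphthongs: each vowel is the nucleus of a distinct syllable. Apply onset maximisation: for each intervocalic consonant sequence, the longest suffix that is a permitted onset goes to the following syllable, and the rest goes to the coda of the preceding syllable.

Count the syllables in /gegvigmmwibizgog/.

5

Vowels present: e, i, i, i, o; each is a nucleus, giving 5 syllables.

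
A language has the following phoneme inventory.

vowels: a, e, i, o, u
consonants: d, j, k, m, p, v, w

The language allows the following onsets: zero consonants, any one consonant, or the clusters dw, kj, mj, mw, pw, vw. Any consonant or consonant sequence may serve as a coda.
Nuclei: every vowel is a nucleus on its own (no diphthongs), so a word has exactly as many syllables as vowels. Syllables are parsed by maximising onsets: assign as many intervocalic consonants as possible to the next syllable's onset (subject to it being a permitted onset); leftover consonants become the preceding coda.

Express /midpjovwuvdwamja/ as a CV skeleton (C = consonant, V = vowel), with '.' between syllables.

CVCC.CV.CCVC.CCV.CCV

The vowels are i, o, u, a, a — 5 nuclei, so 5 syllables.
σ1/σ2 boundary: cluster /dpj/ — the longest permitted-onset suffix is /j/; onset = /j/, preceding coda = /dp/.
σ2/σ3 boundary: cluster /vw/ — /vw/ is itself a permitted onset, so the whole cluster goes right; preceding coda = ∅.
σ3/σ4 boundary: /vdw/ splits as /v/ + /dw/ (/dw/ is the longest suffix that is a licit onset).
σ4/σ5 boundary: /mj/ — entire cluster is a permitted onset → onset /mj/, coda ∅.
So the parse is midp.jo.vwuv.dwa.mja.
Mapping each syllable to C/V: /midp/ → CVCC, /jo/ → CV, /vwuv/ → CCVC, /dwa/ → CCV, /mja/ → CCV.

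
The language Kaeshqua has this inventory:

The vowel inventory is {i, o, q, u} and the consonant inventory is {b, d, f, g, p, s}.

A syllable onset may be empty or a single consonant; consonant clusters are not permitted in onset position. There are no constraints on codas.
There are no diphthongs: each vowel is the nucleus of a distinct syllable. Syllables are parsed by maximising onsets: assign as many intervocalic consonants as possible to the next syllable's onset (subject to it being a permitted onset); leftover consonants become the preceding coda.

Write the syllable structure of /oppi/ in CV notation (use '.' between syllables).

Nuclei (vowels): o, i → 2 syllables.
V1 /o/ – V2 /i/: /pp/ splits as /p/ + /p/ (/p/ is the longest suffix that is a licit onset).
Result: op.pi.
Mapping each syllable to C/V: /op/ → VC, /pi/ → CV.

VC.CV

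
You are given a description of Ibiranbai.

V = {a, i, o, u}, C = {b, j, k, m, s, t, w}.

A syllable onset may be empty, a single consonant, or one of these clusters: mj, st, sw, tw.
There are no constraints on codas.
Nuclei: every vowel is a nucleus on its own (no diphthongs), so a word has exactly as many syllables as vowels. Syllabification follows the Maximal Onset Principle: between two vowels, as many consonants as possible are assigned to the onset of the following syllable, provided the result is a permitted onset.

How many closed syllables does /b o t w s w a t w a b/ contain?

2

Vowels present: o, a, a; each is a nucleus, giving 3 syllables.
/o…a/ gap (V1→V2): /twsw/ — longest licit onset from the right is /sw/, leaving /tw/ as coda.
/a…a/ gap (V2→V3): /tw/ — entire cluster is a permitted onset → onset /tw/, coda ∅.
So the parse is botw.swa.twab.
Classifying each syllable: /botw/ (closed), /swa/ (open), /twab/ (closed).
Closed syllables: 2.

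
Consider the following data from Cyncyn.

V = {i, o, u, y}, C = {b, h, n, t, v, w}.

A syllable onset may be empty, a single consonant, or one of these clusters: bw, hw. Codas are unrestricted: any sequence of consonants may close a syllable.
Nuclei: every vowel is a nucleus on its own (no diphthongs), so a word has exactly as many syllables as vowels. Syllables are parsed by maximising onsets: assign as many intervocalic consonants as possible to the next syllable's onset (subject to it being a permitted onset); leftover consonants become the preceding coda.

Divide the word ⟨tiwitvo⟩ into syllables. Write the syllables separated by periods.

Nuclei (vowels): i, i, o → 3 syllables.
σ1/σ2 boundary: /w/ → onset of the next syllable (single consonants are always licit onsets).
σ2/σ3 boundary: /tv/; trying suffixes from longest down, /v/ is the first permitted one, so coda /t/ | onset /v/.

ti.wit.vo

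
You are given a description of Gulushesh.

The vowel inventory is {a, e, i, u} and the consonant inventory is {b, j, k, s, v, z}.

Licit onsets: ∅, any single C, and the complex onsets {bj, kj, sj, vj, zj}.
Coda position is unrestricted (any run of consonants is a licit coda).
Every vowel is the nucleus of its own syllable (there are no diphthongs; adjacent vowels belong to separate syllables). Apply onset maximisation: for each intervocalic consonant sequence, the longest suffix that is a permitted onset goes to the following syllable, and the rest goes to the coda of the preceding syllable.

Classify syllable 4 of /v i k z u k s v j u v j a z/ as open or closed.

Vowels present: i, u, u, a; each is a nucleus, giving 4 syllables.
/i…u/ gap (V1→V2): cluster /kz/ — the longest permitted-onset suffix is /z/; onset = /z/, preceding coda = /k/.
/u…u/ gap (V2→V3): /ksvj/ — longest licit onset from the right is /vj/, leaving /ks/ as coda.
/u…a/ gap (V3→V4): /vj/ — entire cluster is a permitted onset → onset /vj/, coda ∅.
Result: vik.zuks.vju.vjaz.
Syllable 4 is /vjaz/ with coda /z/, so it is closed.

closed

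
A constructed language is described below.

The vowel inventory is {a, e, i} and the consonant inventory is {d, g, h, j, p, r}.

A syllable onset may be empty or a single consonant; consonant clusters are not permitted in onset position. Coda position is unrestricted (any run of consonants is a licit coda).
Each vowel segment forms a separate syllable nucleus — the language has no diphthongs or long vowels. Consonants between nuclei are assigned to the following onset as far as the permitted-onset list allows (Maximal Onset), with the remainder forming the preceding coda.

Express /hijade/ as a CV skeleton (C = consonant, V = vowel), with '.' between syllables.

CV.CV.CV

The vowels are i, a, e — 3 nuclei, so 3 syllables.
/i…a/ gap (V1→V2): /j/ → onset of the next syllable (single consonants are always licit onsets).
/a…e/ gap (V2→V3): /d/ is a single consonant, so it becomes the next onset.
Putting it together: hi.ja.de.
Mapping each syllable to C/V: /hi/ → CV, /ja/ → CV, /de/ → CV.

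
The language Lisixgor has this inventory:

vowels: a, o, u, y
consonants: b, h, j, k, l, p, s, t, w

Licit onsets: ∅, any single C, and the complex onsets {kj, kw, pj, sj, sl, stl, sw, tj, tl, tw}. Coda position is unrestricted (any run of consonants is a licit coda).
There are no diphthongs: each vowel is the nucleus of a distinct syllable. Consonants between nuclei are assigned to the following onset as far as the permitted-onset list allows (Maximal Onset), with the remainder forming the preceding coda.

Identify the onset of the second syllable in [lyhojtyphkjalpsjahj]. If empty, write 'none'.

h

Vowels present: y, o, y, a, a; each is a nucleus, giving 5 syllables.
Between /y/ (V1) and /o/ (V2): /h/ is a single consonant, so it becomes the next onset.
Between /o/ (V2) and /y/ (V3): cluster /jt/ — the longest permitted-onset suffix is /t/; onset = /t/, preceding coda = /j/.
Between /y/ (V3) and /a/ (V4): cluster /phkj/ — the longest permitted-onset suffix is /kj/; onset = /kj/, preceding coda = /ph/.
Between /a/ (V4) and /a/ (V5): /lpsj/ splits as /lp/ + /sj/ (/sj/ is the longest suffix that is a licit onset).
So the parse is ly.hoj.typh.kjalp.sjahj.
Syllable 2 is /hoj/: onset /h/, nucleus /o/, coda /j/.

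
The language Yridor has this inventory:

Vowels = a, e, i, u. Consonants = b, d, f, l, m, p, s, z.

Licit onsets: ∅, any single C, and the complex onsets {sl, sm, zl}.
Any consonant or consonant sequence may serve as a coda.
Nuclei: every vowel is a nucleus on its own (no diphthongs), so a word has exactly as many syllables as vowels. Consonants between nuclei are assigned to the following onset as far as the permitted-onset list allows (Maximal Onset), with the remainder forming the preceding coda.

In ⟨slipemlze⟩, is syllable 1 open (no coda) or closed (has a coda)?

open

Vowels present: i, e, e; each is a nucleus, giving 3 syllables.
/i…e/ gap (V1→V2): /p/ is a single consonant, so it becomes the next onset.
/e…e/ gap (V2→V3): /mlz/ — longest licit onset from the right is /z/, leaving /ml/ as coda.
Syllabification: sli.peml.ze.
Syllable 1 is /sli/; it ends in its nucleus with no coda, so it is open.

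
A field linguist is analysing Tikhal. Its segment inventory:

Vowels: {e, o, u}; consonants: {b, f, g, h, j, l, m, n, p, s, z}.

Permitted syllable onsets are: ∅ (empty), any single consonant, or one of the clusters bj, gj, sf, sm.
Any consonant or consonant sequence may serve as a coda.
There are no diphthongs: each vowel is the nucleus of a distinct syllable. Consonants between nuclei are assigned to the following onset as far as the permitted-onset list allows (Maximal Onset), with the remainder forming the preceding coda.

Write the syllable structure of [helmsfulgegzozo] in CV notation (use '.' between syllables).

CVCC.CCVC.CVC.CV.CV

Vowels present: e, u, e, o, o; each is a nucleus, giving 5 syllables.
V1 /e/ – V2 /u/: cluster /lmsf/ — the longest permitted-onset suffix is /sf/; onset = /sf/, preceding coda = /lm/.
V2 /u/ – V3 /e/: /lg/; trying suffixes from longest down, /g/ is the first permitted one, so coda /l/ | onset /g/.
V3 /e/ – V4 /o/: /gz/; trying suffixes from longest down, /z/ is the first permitted one, so coda /g/ | onset /z/.
V4 /o/ – V5 /o/: just /z/ — single C goes to the following onset.
So the parse is helm.sful.geg.zo.zo.
Mapping each syllable to C/V: /helm/ → CVCC, /sful/ → CCVC, /geg/ → CVC, /zo/ → CV, /zo/ → CV.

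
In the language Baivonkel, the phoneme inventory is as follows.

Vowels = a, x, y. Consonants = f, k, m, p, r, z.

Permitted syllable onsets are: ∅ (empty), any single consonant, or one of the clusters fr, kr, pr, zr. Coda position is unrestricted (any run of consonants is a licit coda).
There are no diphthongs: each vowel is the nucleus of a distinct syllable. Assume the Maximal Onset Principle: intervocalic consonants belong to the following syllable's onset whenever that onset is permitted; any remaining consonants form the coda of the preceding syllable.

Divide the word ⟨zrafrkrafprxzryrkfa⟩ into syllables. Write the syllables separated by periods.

Nuclei (vowels): a, a, x, y, a → 5 syllables.
/a…a/ gap (V1→V2): /frkr/ splits as /fr/ + /kr/ (/kr/ is the longest suffix that is a licit onset).
/a…x/ gap (V2→V3): /fpr/ — longest licit onset from the right is /pr/, leaving /f/ as coda.
/x…y/ gap (V3→V4): /zr/ is a licit onset in full, so it all attaches to the next syllable.
/y…a/ gap (V4→V5): /rkf/ splits as /rk/ + /f/ (/f/ is the longest suffix that is a licit onset).

zrafr.kraf.prx.zryrk.fa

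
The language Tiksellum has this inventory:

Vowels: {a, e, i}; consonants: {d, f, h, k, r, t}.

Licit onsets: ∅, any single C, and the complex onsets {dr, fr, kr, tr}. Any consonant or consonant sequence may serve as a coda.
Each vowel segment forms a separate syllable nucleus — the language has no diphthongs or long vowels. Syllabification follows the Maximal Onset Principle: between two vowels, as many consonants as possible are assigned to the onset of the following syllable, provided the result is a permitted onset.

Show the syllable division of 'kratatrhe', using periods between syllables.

Nuclei (vowels): a, a, e → 3 syllables.
/a…a/ gap (V1→V2): /t/ → onset of the next syllable (single consonants are always licit onsets).
/a…e/ gap (V2→V3): /trh/ — longest licit onset from the right is /h/, leaving /tr/ as coda.

kra.tatr.he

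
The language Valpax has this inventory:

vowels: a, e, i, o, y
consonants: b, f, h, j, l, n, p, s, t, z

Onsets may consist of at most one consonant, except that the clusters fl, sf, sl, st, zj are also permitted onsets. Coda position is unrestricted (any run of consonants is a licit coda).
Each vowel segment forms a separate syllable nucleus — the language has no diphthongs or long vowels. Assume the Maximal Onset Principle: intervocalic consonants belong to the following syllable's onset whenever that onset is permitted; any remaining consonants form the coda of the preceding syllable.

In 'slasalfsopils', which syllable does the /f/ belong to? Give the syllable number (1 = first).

Nuclei (vowels): a, a, o, i → 4 syllables.
Between /a/ (V1) and /a/ (V2): just /s/ — single C goes to the following onset.
Between /a/ (V2) and /o/ (V3): /lfs/; trying suffixes from longest down, /s/ is the first permitted one, so coda /lf/ | onset /s/.
Between /o/ (V3) and /i/ (V4): /p/ → onset of the next syllable (single consonants are always licit onsets).
Putting it together: sla.salf.so.pils.
The /f/ is in the coda of syllable 2 (/salf/).

2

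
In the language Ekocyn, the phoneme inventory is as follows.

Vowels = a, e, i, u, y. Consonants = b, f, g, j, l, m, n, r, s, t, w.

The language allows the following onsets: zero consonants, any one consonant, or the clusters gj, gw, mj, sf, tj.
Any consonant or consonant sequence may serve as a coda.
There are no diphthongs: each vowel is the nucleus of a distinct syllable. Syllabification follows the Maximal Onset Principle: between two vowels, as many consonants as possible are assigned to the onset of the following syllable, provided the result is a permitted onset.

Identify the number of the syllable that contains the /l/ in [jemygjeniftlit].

5

Vowels present: e, y, e, i, i; each is a nucleus, giving 5 syllables.
Between /e/ (V1) and /y/ (V2): /m/ is a single consonant, so it becomes the next onset.
Between /y/ (V2) and /e/ (V3): /gj/ — entire cluster is a permitted onset → onset /gj/, coda ∅.
Between /e/ (V3) and /i/ (V4): just /n/ — single C goes to the following onset.
Between /i/ (V4) and /i/ (V5): /ftl/; trying suffixes from longest down, /l/ is the first permitted one, so coda /ft/ | onset /l/.
So the parse is je.my.gje.nift.lit.
The /l/ is in the onset of syllable 5 (/lit/).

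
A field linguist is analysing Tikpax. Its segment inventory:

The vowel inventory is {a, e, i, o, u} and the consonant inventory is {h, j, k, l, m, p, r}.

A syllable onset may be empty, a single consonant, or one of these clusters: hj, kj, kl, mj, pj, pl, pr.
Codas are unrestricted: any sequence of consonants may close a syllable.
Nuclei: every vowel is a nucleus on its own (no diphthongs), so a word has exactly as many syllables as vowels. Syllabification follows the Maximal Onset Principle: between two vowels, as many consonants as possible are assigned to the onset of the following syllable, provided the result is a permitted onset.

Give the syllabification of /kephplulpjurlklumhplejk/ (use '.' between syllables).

keph.plul.pjurl.klumh.plejk

Nuclei (vowels): e, u, u, u, e → 5 syllables.
σ1/σ2 boundary: /phpl/; trying suffixes from longest down, /pl/ is the first permitted one, so coda /ph/ | onset /pl/.
σ2/σ3 boundary: /lpj/; trying suffixes from longest down, /pj/ is the first permitted one, so coda /l/ | onset /pj/.
σ3/σ4 boundary: cluster /rlkl/ — the longest permitted-onset suffix is /kl/; onset = /kl/, preceding coda = /rl/.
σ4/σ5 boundary: /mhpl/ splits as /mh/ + /pl/ (/pl/ is the longest suffix that is a licit onset).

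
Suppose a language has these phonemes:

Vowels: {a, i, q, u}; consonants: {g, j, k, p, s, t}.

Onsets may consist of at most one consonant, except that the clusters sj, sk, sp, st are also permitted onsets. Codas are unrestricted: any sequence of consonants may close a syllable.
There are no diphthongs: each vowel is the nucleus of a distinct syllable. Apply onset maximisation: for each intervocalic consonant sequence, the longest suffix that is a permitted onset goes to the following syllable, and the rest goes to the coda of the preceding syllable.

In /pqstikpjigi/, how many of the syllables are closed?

1

Vowels present: q, i, i, i; each is a nucleus, giving 4 syllables.
V1 /q/ – V2 /i/: /st/ — entire cluster is a permitted onset → onset /st/, coda ∅.
V2 /i/ – V3 /i/: /kpj/ — longest licit onset from the right is /j/, leaving /kp/ as coda.
V3 /i/ – V4 /i/: /g/ → onset of the next syllable (single consonants are always licit onsets).
Putting it together: pq.stikp.ji.gi.
Classifying each syllable: /pq/ (open), /stikp/ (closed), /ji/ (open), /gi/ (open).
Closed syllables: 1.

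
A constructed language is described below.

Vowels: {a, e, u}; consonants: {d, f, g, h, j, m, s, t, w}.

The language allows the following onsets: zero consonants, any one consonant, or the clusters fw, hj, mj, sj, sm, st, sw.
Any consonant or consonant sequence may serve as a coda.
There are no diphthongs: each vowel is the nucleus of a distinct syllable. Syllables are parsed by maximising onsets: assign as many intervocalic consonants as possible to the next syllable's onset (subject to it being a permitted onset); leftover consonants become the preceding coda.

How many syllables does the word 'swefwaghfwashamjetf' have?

Nuclei (vowels): e, a, a, a, e → 5 syllables.

5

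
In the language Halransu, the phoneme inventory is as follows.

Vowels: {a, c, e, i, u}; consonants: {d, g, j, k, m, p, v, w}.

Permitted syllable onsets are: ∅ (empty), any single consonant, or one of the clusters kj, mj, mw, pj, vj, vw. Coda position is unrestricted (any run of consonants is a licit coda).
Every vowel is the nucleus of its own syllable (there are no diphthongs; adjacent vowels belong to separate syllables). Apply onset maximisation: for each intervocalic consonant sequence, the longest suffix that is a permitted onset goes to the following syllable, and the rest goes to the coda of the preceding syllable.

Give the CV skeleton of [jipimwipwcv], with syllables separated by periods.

CV.CV.CCVC.CVC

Vowels present: i, i, i, c; each is a nucleus, giving 4 syllables.
V1 /i/ – V2 /i/: just /p/ — single C goes to the following onset.
V2 /i/ – V3 /i/: /mw/ — entire cluster is a permitted onset → onset /mw/, coda ∅.
V3 /i/ – V4 /c/: cluster /pw/ — the longest permitted-onset suffix is /w/; onset = /w/, preceding coda = /p/.
So the parse is ji.pi.mwip.wcv.
Mapping each syllable to C/V: /ji/ → CV, /pi/ → CV, /mwip/ → CCVC, /wcv/ → CVC.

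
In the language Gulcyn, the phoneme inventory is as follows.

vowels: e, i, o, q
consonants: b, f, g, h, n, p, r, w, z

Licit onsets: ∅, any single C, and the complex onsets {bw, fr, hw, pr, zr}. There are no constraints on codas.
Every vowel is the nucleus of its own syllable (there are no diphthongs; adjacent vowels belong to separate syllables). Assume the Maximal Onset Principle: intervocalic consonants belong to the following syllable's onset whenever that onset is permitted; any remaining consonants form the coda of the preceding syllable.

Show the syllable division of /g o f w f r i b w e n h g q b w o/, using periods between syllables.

The vowels are o, i, e, q, o — 5 nuclei, so 5 syllables.
Between /o/ (V1) and /i/ (V2): cluster /fwfr/ — the longest permitted-onset suffix is /fr/; onset = /fr/, preceding coda = /fw/.
Between /i/ (V2) and /e/ (V3): cluster /bw/ — /bw/ is itself a permitted onset, so the whole cluster goes right; preceding coda = ∅.
Between /e/ (V3) and /q/ (V4): /nhg/; trying suffixes from longest down, /g/ is the first permitted one, so coda /nh/ | onset /g/.
Between /q/ (V4) and /o/ (V5): /bw/ is a licit onset in full, so it all attaches to the next syllable.

gofw.fri.bwenh.gq.bwo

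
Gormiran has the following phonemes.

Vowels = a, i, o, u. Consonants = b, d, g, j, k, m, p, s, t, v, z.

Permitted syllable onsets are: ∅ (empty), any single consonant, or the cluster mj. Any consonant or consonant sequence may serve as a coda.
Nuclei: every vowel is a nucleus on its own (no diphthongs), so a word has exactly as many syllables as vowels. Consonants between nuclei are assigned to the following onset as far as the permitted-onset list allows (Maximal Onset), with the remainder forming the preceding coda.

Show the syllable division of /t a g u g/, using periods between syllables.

ta.gug

Nuclei (vowels): a, u → 2 syllables.
V1 /a/ – V2 /u/: just /g/ — single C goes to the following onset.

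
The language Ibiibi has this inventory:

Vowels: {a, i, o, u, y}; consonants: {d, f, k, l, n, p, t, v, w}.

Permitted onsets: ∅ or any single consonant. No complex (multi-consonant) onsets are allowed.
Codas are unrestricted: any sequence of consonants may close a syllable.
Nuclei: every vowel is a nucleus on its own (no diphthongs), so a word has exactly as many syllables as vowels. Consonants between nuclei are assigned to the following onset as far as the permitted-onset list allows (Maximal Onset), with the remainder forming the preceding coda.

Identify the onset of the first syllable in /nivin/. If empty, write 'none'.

The vowels are i, i — 2 nuclei, so 2 syllables.
V1 /i/ – V2 /i/: /v/ → onset of the next syllable (single consonants are always licit onsets).
Syllabification: ni.vin.
Syllable 1 is /ni/: onset /n/, nucleus /i/, coda ∅.

n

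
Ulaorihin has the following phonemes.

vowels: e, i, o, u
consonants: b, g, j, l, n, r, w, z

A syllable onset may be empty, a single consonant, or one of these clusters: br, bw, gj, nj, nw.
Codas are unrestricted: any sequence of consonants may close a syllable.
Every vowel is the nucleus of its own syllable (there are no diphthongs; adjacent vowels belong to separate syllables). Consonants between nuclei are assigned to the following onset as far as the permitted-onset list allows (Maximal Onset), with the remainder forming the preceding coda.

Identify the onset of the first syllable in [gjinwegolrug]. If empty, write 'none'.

Nuclei (vowels): i, e, o, u → 4 syllables.
σ1/σ2 boundary: /nw/ — entire cluster is a permitted onset → onset /nw/, coda ∅.
σ2/σ3 boundary: /g/ → onset of the next syllable (single consonants are always licit onsets).
σ3/σ4 boundary: cluster /lr/ — the longest permitted-onset suffix is /r/; onset = /r/, preceding coda = /l/.
Syllabification: gji.nwe.gol.rug.
Syllable 1 is /gji/: onset /gj/, nucleus /i/, coda ∅.

gj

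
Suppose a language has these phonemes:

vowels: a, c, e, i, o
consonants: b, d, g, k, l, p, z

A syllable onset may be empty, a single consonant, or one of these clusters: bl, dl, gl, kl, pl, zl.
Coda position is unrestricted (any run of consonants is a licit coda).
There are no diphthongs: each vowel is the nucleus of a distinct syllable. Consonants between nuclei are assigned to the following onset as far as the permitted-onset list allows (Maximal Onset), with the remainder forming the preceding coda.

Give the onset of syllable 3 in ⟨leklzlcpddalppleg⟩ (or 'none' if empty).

d

Vowels present: e, c, a, e; each is a nucleus, giving 4 syllables.
Between /e/ (V1) and /c/ (V2): /klzl/ splits as /kl/ + /zl/ (/zl/ is the longest suffix that is a licit onset).
Between /c/ (V2) and /a/ (V3): /pdd/; trying suffixes from longest down, /d/ is the first permitted one, so coda /pd/ | onset /d/.
Between /a/ (V3) and /e/ (V4): /lppl/ splits as /lp/ + /pl/ (/pl/ is the longest suffix that is a licit onset).
Syllabification: lekl.zlcpd.dalp.pleg.
Syllable 3 is /dalp/: onset /d/, nucleus /a/, coda /lp/.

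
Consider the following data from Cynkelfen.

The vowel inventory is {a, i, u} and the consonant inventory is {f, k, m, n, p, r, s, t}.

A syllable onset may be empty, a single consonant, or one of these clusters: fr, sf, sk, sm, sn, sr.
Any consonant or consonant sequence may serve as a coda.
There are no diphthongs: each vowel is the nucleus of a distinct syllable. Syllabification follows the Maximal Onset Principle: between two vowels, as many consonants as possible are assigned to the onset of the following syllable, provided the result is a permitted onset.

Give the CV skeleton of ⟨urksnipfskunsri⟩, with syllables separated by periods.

VCC.CCVCC.CCVC.CCV

Nuclei (vowels): u, i, u, i → 4 syllables.
V1 /u/ – V2 /i/: /rksn/ splits as /rk/ + /sn/ (/sn/ is the longest suffix that is a licit onset).
V2 /i/ – V3 /u/: cluster /pfsk/ — the longest permitted-onset suffix is /sk/; onset = /sk/, preceding coda = /pf/.
V3 /u/ – V4 /i/: cluster /nsr/ — the longest permitted-onset suffix is /sr/; onset = /sr/, preceding coda = /n/.
Putting it together: urk.snipf.skun.sri.
Mapping each syllable to C/V: /urk/ → VCC, /snipf/ → CCVCC, /skun/ → CCVC, /sri/ → CCV.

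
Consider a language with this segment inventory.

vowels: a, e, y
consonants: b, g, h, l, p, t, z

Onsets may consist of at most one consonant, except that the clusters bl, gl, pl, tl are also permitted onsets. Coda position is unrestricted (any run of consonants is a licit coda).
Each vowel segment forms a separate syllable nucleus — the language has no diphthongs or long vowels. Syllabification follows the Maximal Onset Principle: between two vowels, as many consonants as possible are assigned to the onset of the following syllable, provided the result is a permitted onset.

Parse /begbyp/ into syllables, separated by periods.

beg.byp

Vowels present: e, y; each is a nucleus, giving 2 syllables.
/e…y/ gap (V1→V2): /gb/ — longest licit onset from the right is /b/, leaving /g/ as coda.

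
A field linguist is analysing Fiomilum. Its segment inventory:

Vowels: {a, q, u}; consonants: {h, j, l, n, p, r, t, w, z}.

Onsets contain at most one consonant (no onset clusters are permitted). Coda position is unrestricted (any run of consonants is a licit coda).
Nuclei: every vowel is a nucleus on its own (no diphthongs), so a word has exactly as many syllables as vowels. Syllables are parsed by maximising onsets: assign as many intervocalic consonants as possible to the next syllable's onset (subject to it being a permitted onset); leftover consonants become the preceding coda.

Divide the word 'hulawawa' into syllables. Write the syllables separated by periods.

Vowels present: u, a, a, a; each is a nucleus, giving 4 syllables.
/u…a/ gap (V1→V2): just /l/ — single C goes to the following onset.
/a…a/ gap (V2→V3): just /w/ — single C goes to the following onset.
/a…a/ gap (V3→V4): /w/ is a single consonant, so it becomes the next onset.

hu.la.wa.wa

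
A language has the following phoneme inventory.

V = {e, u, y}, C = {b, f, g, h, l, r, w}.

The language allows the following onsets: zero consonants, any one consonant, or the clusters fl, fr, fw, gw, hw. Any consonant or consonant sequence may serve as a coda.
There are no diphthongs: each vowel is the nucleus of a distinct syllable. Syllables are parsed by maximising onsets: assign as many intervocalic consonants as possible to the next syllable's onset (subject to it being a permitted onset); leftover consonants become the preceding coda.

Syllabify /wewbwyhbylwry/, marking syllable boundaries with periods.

The vowels are e, y, y, y — 4 nuclei, so 4 syllables.
/e…y/ gap (V1→V2): /wbw/ — longest licit onset from the right is /w/, leaving /wb/ as coda.
/y…y/ gap (V2→V3): /hb/ — longest licit onset from the right is /b/, leaving /h/ as coda.
/y…y/ gap (V3→V4): /lwr/ — longest licit onset from the right is /r/, leaving /lw/ as coda.

wewb.wyh.bylw.ry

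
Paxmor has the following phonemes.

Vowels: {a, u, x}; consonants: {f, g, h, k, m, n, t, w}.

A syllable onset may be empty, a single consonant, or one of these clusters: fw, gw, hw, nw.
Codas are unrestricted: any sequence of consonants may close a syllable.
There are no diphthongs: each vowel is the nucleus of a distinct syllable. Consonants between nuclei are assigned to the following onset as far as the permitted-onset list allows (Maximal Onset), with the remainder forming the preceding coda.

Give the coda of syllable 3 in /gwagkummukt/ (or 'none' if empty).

The vowels are a, u, u — 3 nuclei, so 3 syllables.
V1 /a/ – V2 /u/: /gk/ splits as /g/ + /k/ (/k/ is the longest suffix that is a licit onset).
V2 /u/ – V3 /u/: cluster /mm/ — the longest permitted-onset suffix is /m/; onset = /m/, preceding coda = /m/.
Syllabification: gwag.kum.mukt.
Syllable 3 is /mukt/: onset /m/, nucleus /u/, coda /kt/.

kt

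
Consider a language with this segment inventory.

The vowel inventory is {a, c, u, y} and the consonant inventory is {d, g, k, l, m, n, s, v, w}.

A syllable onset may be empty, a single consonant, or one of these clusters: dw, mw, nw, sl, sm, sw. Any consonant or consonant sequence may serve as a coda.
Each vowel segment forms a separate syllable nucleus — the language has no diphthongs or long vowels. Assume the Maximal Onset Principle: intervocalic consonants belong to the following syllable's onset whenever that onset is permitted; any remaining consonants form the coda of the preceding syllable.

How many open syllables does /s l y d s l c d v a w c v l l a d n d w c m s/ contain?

Nuclei (vowels): y, c, a, c, a, c → 6 syllables.
V1 /y/ – V2 /c/: cluster /dsl/ — the longest permitted-onset suffix is /sl/; onset = /sl/, preceding coda = /d/.
V2 /c/ – V3 /a/: /dv/; trying suffixes from longest down, /v/ is the first permitted one, so coda /d/ | onset /v/.
V3 /a/ – V4 /c/: /w/ is a single consonant, so it becomes the next onset.
V4 /c/ – V5 /a/: /vll/ splits as /vl/ + /l/ (/l/ is the longest suffix that is a licit onset).
V5 /a/ – V6 /c/: /dndw/ splits as /dn/ + /dw/ (/dw/ is the longest suffix that is a licit onset).
So the parse is slyd.slcd.va.wcvl.ladn.dwcms.
Classifying each syllable: /slyd/ (closed), /slcd/ (closed), /va/ (open), /wcvl/ (closed), /ladn/ (closed), /dwcms/ (closed).
Open syllables: 1.

1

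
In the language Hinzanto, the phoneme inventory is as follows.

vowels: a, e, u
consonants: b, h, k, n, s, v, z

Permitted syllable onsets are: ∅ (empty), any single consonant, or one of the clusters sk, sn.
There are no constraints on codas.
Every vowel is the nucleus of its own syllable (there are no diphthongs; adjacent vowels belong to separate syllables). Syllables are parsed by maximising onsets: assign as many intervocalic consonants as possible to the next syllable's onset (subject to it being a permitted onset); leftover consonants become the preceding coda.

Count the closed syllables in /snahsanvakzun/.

The vowels are a, a, a, u — 4 nuclei, so 4 syllables.
σ1/σ2 boundary: /hs/ splits as /h/ + /s/ (/s/ is the longest suffix that is a licit onset).
σ2/σ3 boundary: cluster /nv/ — the longest permitted-onset suffix is /v/; onset = /v/, preceding coda = /n/.
σ3/σ4 boundary: /kz/ — longest licit onset from the right is /z/, leaving /k/ as coda.
Syllabification: snah.san.vak.zun.
Classifying each syllable: /snah/ (closed), /san/ (closed), /vak/ (closed), /zun/ (closed).
Closed syllables: 4.

4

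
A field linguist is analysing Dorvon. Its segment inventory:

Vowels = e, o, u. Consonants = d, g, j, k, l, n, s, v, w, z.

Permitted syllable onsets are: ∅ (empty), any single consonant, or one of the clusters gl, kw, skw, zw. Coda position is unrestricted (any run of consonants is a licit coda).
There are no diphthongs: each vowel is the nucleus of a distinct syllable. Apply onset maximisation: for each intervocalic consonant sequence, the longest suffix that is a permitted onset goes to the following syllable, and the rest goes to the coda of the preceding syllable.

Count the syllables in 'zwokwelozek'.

4

Nuclei (vowels): o, e, o, e → 4 syllables.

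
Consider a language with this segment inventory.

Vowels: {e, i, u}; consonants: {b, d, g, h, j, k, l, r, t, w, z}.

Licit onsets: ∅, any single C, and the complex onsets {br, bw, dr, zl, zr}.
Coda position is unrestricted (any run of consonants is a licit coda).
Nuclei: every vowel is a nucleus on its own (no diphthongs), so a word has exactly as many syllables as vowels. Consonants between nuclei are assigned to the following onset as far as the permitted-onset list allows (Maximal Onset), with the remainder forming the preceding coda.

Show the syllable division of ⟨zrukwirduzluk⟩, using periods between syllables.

Vowels present: u, i, u, u; each is a nucleus, giving 4 syllables.
V1 /u/ – V2 /i/: /kw/; trying suffixes from longest down, /w/ is the first permitted one, so coda /k/ | onset /w/.
V2 /i/ – V3 /u/: /rd/ splits as /r/ + /d/ (/d/ is the longest suffix that is a licit onset).
V3 /u/ – V4 /u/: cluster /zl/ — /zl/ is itself a permitted onset, so the whole cluster goes right; preceding coda = ∅.

zruk.wir.du.zluk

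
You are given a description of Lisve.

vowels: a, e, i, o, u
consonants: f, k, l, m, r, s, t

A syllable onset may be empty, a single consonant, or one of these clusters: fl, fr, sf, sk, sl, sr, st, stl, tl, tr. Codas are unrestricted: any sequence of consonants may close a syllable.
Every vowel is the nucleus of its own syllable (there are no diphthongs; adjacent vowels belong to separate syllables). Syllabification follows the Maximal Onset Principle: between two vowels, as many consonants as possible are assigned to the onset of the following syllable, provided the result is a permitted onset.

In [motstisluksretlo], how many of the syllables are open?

3

Nuclei (vowels): o, i, u, e, o → 5 syllables.
/o…i/ gap (V1→V2): cluster /tst/ — the longest permitted-onset suffix is /st/; onset = /st/, preceding coda = /t/.
/i…u/ gap (V2→V3): /sl/ — entire cluster is a permitted onset → onset /sl/, coda ∅.
/u…e/ gap (V3→V4): /ksr/ — longest licit onset from the right is /sr/, leaving /k/ as coda.
/e…o/ gap (V4→V5): /tl/ — entire cluster is a permitted onset → onset /tl/, coda ∅.
Result: mot.sti.sluk.sre.tlo.
Classifying each syllable: /mot/ (closed), /sti/ (open), /sluk/ (closed), /sre/ (open), /tlo/ (open).
Open syllables: 3.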